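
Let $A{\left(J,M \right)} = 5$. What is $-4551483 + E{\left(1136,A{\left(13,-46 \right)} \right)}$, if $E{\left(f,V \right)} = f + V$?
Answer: $-4550342$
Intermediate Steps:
$E{\left(f,V \right)} = V + f$
$-4551483 + E{\left(1136,A{\left(13,-46 \right)} \right)} = -4551483 + \left(5 + 1136\right) = -4551483 + 1141 = -4550342$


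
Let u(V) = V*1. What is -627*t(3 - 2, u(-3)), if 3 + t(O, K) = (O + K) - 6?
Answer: 6897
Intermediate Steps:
u(V) = V
t(O, K) = -9 + K + O (t(O, K) = -3 + ((O + K) - 6) = -3 + ((K + O) - 6) = -3 + (-6 + K + O) = -9 + K + O)
-627*t(3 - 2, u(-3)) = -627*(-9 - 3 + (3 - 2)) = -627*(-9 - 3 + 1) = -627*(-11) = 6897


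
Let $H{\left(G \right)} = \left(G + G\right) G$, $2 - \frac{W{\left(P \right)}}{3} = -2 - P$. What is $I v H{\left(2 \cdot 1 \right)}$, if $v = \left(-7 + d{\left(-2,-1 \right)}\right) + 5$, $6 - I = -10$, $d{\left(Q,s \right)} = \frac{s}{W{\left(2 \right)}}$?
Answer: $- \frac{2368}{9} \approx -263.11$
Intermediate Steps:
$W{\left(P \right)} = 12 + 3 P$ ($W{\left(P \right)} = 6 - 3 \left(-2 - P\right) = 6 + \left(6 + 3 P\right) = 12 + 3 P$)
$H{\left(G \right)} = 2 G^{2}$ ($H{\left(G \right)} = 2 G G = 2 G^{2}$)
$d{\left(Q,s \right)} = \frac{s}{18}$ ($d{\left(Q,s \right)} = \frac{s}{12 + 3 \cdot 2} = \frac{s}{12 + 6} = \frac{s}{18}$)
$I = 16$ ($I = 6 - -10 = 6 + 10 = 16$)
$v = - \frac{37}{18}$ ($v = \left(-7 + \frac{1}{18} \left(-1\right)\right) + 5 = \left(-7 - \frac{1}{18}\right) + 5 = - \frac{127}{18} + 5 = - \frac{37}{18} \approx -2.0556$)
$I v H{\left(2 \cdot 1 \right)} = 16 \left(- \frac{37}{18}\right) 2 \left(2 \cdot 1\right)^{2} = - \frac{296 \cdot 2 \cdot 2^{2}}{9} = - \frac{296 \cdot 2 \cdot 4}{9} = \left(- \frac{296}{9}\right) 8 = - \frac{2368}{9}$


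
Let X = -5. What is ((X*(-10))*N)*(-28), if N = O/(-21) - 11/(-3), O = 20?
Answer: -3800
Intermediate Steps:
N = 19/7 (N = 20/(-21) - 11/(-3) = 20*(-1/21) - 11*(-⅓) = -20/21 + 11/3 = 19/7 ≈ 2.7143)
((X*(-10))*N)*(-28) = (-5*(-10)*(19/7))*(-28) = (50*(19/7))*(-28) = (950/7)*(-28) = -3800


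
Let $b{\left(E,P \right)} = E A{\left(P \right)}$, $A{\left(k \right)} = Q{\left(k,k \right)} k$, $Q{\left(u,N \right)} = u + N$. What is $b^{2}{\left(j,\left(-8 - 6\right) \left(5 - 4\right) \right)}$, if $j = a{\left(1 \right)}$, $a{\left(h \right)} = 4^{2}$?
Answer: $39337984$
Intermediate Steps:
$Q{\left(u,N \right)} = N + u$
$a{\left(h \right)} = 16$
$j = 16$
$A{\left(k \right)} = 2 k^{2}$ ($A{\left(k \right)} = \left(k + k\right) k = 2 k k = 2 k^{2}$)
$b{\left(E,P \right)} = 2 E P^{2}$ ($b{\left(E,P \right)} = E 2 P^{2} = 2 E P^{2}$)
$b^{2}{\left(j,\left(-8 - 6\right) \left(5 - 4\right) \right)} = \left(2 \cdot 16 \left(\left(-8 - 6\right) \left(5 - 4\right)\right)^{2}\right)^{2} = \left(2 \cdot 16 \left(\left(-14\right) 1\right)^{2}\right)^{2} = \left(2 \cdot 16 \left(-14\right)^{2}\right)^{2} = \left(2 \cdot 16 \cdot 196\right)^{2} = 6272^{2} = 39337984$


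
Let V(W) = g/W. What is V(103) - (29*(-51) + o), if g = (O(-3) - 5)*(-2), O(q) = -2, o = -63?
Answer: 158840/103 ≈ 1542.1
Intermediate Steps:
g = 14 (g = (-2 - 5)*(-2) = -7*(-2) = 14)
V(W) = 14/W
V(103) - (29*(-51) + o) = 14/103 - (29*(-51) - 63) = 14*(1/103) - (-1479 - 63) = 14/103 - 1*(-1542) = 14/103 + 1542 = 158840/103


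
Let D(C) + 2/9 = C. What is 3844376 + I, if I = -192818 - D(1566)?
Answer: 32849930/9 ≈ 3.6500e+6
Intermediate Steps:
D(C) = -2/9 + C
I = -1749454/9 (I = -192818 - (-2/9 + 1566) = -192818 - 1*14092/9 = -192818 - 14092/9 = -1749454/9 ≈ -1.9438e+5)
3844376 + I = 3844376 - 1749454/9 = 32849930/9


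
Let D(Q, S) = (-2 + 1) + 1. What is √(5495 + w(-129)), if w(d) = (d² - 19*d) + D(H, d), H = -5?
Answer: √24587 ≈ 156.80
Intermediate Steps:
D(Q, S) = 0 (D(Q, S) = -1 + 1 = 0)
w(d) = d² - 19*d (w(d) = (d² - 19*d) + 0 = d² - 19*d)
√(5495 + w(-129)) = √(5495 - 129*(-19 - 129)) = √(5495 - 129*(-148)) = √(5495 + 19092) = √24587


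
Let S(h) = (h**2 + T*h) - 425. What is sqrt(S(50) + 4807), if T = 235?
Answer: 2*sqrt(4658) ≈ 136.50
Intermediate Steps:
S(h) = -425 + h**2 + 235*h (S(h) = (h**2 + 235*h) - 425 = -425 + h**2 + 235*h)
sqrt(S(50) + 4807) = sqrt((-425 + 50**2 + 235*50) + 4807) = sqrt((-425 + 2500 + 11750) + 4807) = sqrt(13825 + 4807) = sqrt(18632) = 2*sqrt(4658)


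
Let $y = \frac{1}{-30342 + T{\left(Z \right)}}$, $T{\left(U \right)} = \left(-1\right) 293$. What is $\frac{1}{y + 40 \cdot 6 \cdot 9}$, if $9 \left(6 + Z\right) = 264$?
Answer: $\frac{30635}{66171599} \approx 0.00046296$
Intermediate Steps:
$Z = \frac{70}{3}$ ($Z = -6 + \frac{1}{9} \cdot 264 = -6 + \frac{88}{3} = \frac{70}{3} \approx 23.333$)
$T{\left(U \right)} = -293$
$y = - \frac{1}{30635}$ ($y = \frac{1}{-30342 - 293} = \frac{1}{-30635} = - \frac{1}{30635} \approx -3.2642 \cdot 10^{-5}$)
$\frac{1}{y + 40 \cdot 6 \cdot 9} = \frac{1}{- \frac{1}{30635} + 40 \cdot 6 \cdot 9} = \frac{1}{- \frac{1}{30635} + 240 \cdot 9} = \frac{1}{- \frac{1}{30635} + 2160} = \frac{1}{\frac{66171599}{30635}} = \frac{30635}{66171599}$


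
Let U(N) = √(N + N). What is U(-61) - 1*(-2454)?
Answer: 2454 + I*√122 ≈ 2454.0 + 11.045*I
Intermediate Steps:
U(N) = √2*√N (U(N) = √(2*N) = √2*√N)
U(-61) - 1*(-2454) = √2*√(-61) - 1*(-2454) = √2*(I*√61) + 2454 = I*√122 + 2454 = 2454 + I*√122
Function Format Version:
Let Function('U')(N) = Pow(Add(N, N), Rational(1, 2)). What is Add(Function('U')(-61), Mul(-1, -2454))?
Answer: Add(2454, Mul(I, Pow(122, Rational(1, 2)))) ≈ Add(2454.0, Mul(11.045, I))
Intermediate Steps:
Function('U')(N) = Mul(Pow(2, Rational(1, 2)), Pow(N, Rational(1, 2))) (Function('U')(N) = Pow(Mul(2, N), Rational(1, 2)) = Mul(Pow(2, Rational(1, 2)), Pow(N, Rational(1, 2))))
Add(Function('U')(-61), Mul(-1, -2454)) = Add(Mul(Pow(2, Rational(1, 2)), Pow(-61, Rational(1, 2))), Mul(-1, -2454)) = Add(Mul(Pow(2, Rational(1, 2)), Mul(I, Pow(61, Rational(1, 2)))), 2454) = Add(Mul(I, Pow(122, Rational(1, 2))), 2454) = Add(2454, Mul(I, Pow(122, Rational(1, 2))))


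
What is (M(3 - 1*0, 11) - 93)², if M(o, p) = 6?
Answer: 7569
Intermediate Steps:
(M(3 - 1*0, 11) - 93)² = (6 - 93)² = (-87)² = 7569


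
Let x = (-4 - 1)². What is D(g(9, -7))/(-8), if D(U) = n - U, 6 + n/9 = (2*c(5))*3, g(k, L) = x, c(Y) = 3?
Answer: -83/8 ≈ -10.375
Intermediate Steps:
x = 25 (x = (-5)² = 25)
g(k, L) = 25
n = 108 (n = -54 + 9*((2*3)*3) = -54 + 9*(6*3) = -54 + 9*18 = -54 + 162 = 108)
D(U) = 108 - U
D(g(9, -7))/(-8) = (108 - 1*25)/(-8) = (108 - 25)*(-⅛) = 83*(-⅛) = -83/8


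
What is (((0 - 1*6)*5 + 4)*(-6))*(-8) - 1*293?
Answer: -1541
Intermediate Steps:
(((0 - 1*6)*5 + 4)*(-6))*(-8) - 1*293 = (((0 - 6)*5 + 4)*(-6))*(-8) - 293 = ((-6*5 + 4)*(-6))*(-8) - 293 = ((-30 + 4)*(-6))*(-8) - 293 = -26*(-6)*(-8) - 293 = 156*(-8) - 293 = -1248 - 293 = -1541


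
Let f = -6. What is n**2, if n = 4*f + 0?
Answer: 576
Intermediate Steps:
n = -24 (n = 4*(-6) + 0 = -24 + 0 = -24)
n**2 = (-24)**2 = 576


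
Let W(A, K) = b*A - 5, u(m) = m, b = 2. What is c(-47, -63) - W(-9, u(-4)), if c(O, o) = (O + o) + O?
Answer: -134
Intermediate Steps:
W(A, K) = -5 + 2*A (W(A, K) = 2*A - 5 = -5 + 2*A)
c(O, o) = o + 2*O
c(-47, -63) - W(-9, u(-4)) = (-63 + 2*(-47)) - (-5 + 2*(-9)) = (-63 - 94) - (-5 - 18) = -157 - 1*(-23) = -157 + 23 = -134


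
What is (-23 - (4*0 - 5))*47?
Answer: -846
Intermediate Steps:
(-23 - (4*0 - 5))*47 = (-23 - (0 - 5))*47 = (-23 - 1*(-5))*47 = (-23 + 5)*47 = -18*47 = -846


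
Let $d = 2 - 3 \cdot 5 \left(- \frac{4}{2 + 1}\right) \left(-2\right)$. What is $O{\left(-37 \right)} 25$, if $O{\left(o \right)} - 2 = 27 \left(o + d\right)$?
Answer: $-50575$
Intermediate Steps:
$d = -38$ ($d = 2 - 3 \cdot 5 \left(- \frac{4}{3}\right) \left(-2\right) = 2 - 3 \left(\left(- \frac{20}{3}\right) \left(-2\right)\right) = 2 - 40 = -38$)
$O{\left(o \right)} = -1024 + 27 o$ ($O{\left(o \right)} = 2 + 27 \left(o - 38\right) = 2 + 27 \left(-38 + o\right) = 2 + \left(-1026 + 27 o\right) = -1024 + 27 o$)
$O{\left(-37 \right)} 25 = \left(-1024 + 27 \left(-37\right)\right) 25 = \left(-1024 - 999\right) 25 = \left(-2023\right) 25 = -50575$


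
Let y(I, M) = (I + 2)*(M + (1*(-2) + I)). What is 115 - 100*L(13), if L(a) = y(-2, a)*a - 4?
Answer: 515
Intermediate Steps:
y(I, M) = (2 + I)*(-2 + I + M) (y(I, M) = (2 + I)*(M + (-2 + I)) = (2 + I)*(-2 + I + M))
L(a) = -4 (L(a) = (-4 + (-2)² + 2*a - 2*a)*a - 4 = (-4 + 4 + 2*a - 2*a)*a - 4 = 0*a - 4 = 0 - 4 = -4)
115 - 100*L(13) = 115 - 100*(-4) = 115 + 400 = 515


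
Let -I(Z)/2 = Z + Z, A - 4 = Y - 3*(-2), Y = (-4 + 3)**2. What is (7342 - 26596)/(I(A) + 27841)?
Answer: -19254/27797 ≈ -0.69267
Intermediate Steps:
Y = 1 (Y = (-1)**2 = 1)
A = 11 (A = 4 + (1 - 3*(-2)) = 4 + (1 + 6) = 4 + 7 = 11)
I(Z) = -4*Z (I(Z) = -2*(Z + Z) = -4*Z)
(7342 - 26596)/(I(A) + 27841) = (7342 - 26596)/(-4*11 + 27841) = -19254/(-44 + 27841) = -19254/27797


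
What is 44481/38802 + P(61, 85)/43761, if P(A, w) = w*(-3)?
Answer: 7420071/6505802 ≈ 1.1405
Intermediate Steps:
P(A, w) = -3*w
44481/38802 + P(61, 85)/43761 = 44481/38802 - 3*85/43761 = 44481*(1/38802) - 255*1/43761 = 14827/12934 - 85/14587 = 7420071/6505802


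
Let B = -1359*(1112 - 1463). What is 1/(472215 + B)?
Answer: 1/949224 ≈ 1.0535e-6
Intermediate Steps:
B = 477009 (B = -1359*(-351) = 477009)
1/(472215 + B) = 1/(472215 + 477009) = 1/949224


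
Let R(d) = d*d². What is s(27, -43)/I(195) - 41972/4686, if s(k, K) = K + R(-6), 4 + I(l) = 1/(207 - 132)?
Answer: 39237961/700557 ≈ 56.010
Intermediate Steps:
R(d) = d³
I(l) = -299/75 (I(l) = -4 + 1/(207 - 132) = -4 + 1/75 = -299/75)
s(k, K) = -216 + K (s(k, K) = K + (-6)³ = K - 216 = -216 + K)
s(27, -43)/I(195) - 41972/4686 = (-216 - 43)/(-299/75) - 41972/4686 = -259*(-75/299) - 41972*1/4686 = 19425/299 - 20986/2343 = 39237961/700557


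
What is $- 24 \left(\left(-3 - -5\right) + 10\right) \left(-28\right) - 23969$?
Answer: $-15905$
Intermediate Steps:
$- 24 \left(\left(-3 - -5\right) + 10\right) \left(-28\right) - 23969 = - 24 \left(\left(-3 + 5\right) + 10\right) \left(-28\right) - 23969 = - 24 \left(2 + 10\right) \left(-28\right) - 23969 = \left(-24\right) 12 \left(-28\right) - 23969 = \left(-288\right) \left(-28\right) - 23969 = 8064 - 23969 = -15905$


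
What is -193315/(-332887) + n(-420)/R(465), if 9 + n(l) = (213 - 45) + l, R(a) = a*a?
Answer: 4634739152/7997610175 ≈ 0.57952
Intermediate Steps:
R(a) = a²
n(l) = 159 + l (n(l) = -9 + ((213 - 45) + l) = -9 + (168 + l) = 159 + l)
-193315/(-332887) + n(-420)/R(465) = -193315/(-332887) + (159 - 420)/(465²) = -193315*(-1/332887) - 261/216225 = 193315/332887 - 261*1/216225 = 193315/332887 - 29/24025 = 4634739152/7997610175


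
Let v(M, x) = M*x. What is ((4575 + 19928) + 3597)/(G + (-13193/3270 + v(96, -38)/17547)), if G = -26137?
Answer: -537447063000/499983415687 ≈ -1.0749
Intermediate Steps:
((4575 + 19928) + 3597)/(G + (-13193/3270 + v(96, -38)/17547)) = ((4575 + 19928) + 3597)/(-26137 + (-13193/3270 + (96*(-38))/17547)) = (24503 + 3597)/(-26137 + (-13193*1/3270 - 3648*1/17547)) = 28100/(-26137 + (-13193/3270 - 1216/5849)) = 28100/(-26137 - 81142177/19126230) = 28100/(-499983415687/19126230) = 28100*(-19126230/499983415687) = -537447063000/499983415687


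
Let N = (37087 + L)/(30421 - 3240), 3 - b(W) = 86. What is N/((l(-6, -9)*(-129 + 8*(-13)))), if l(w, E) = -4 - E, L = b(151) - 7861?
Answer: -29143/31665865 ≈ -0.00092033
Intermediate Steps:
b(W) = -83 (b(W) = 3 - 1*86 = 3 - 86 = -83)
L = -7944 (L = -83 - 7861 = -7944)
N = 29143/27181 (N = (37087 - 7944)/(30421 - 3240) = 29143/27181 ≈ 1.0722)
N/((l(-6, -9)*(-129 + 8*(-13)))) = 29143/(27181*(((-4 - 1*(-9))*(-129 + 8*(-13))))) = 29143/(27181*(((-4 + 9)*(-129 - 104)))) = 29143/(27181*((5*(-233)))) = (29143/27181)/(-1165) = (29143/27181)*(-1/1165) = -29143/31665865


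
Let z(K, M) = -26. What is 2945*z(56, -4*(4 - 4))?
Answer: -76570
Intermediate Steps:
2945*z(56, -4*(4 - 4)) = 2945*(-26) = -76570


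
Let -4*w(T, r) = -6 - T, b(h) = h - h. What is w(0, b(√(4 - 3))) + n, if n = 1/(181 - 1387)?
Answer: 904/603 ≈ 1.4992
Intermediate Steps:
b(h) = 0
w(T, r) = 3/2 + T/4 (w(T, r) = -(-6 - T)/4 = 3/2 + T/4)
n = -1/1206 (n = 1/(-1206) = -1/1206 ≈ -0.00082919)
w(0, b(√(4 - 3))) + n = (3/2 + (¼)*0) - 1/1206 = (3/2 + 0) - 1/1206 = 3/2 - 1/1206 = 904/603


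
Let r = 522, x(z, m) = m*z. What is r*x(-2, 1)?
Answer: -1044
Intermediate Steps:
r*x(-2, 1) = 522*(1*(-2)) = 522*(-2) = -1044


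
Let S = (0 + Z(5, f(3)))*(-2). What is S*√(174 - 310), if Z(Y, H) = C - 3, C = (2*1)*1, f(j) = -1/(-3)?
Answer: 4*I*√34 ≈ 23.324*I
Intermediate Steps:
f(j) = ⅓ (f(j) = -1*(-⅓) = ⅓)
C = 2 (C = 2*1 = 2)
Z(Y, H) = -1 (Z(Y, H) = 2 - 3 = -1)
S = 2 (S = (0 - 1)*(-2) = -1*(-2) = 2)
S*√(174 - 310) = 2*√(174 - 310) = 2*√(-136) = 2*(2*I*√34) = 4*I*√34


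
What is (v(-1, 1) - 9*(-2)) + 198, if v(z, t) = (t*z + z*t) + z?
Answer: 213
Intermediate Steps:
v(z, t) = z + 2*t*z (v(z, t) = (t*z + t*z) + z = 2*t*z + z = z + 2*t*z)
(v(-1, 1) - 9*(-2)) + 198 = (-(1 + 2*1) - 9*(-2)) + 198 = (-(1 + 2) + 18) + 198 = (-1*3 + 18) + 198 = (-3 + 18) + 198 = 15 + 198 = 213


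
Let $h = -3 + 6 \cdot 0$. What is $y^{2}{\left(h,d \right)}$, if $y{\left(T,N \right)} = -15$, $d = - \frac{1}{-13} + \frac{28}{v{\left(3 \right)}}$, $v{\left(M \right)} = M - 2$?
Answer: $225$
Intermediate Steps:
$v{\left(M \right)} = -2 + M$
$d = \frac{365}{13}$ ($d = - \frac{1}{-13} + \frac{28}{-2 + 3} = \left(-1\right) \left(- \frac{1}{13}\right) + \frac{28}{1} = \frac{1}{13} + 28 \cdot 1 = \frac{1}{13} + 28 = \frac{365}{13} \approx 28.077$)
$h = -3$ ($h = -3 + 0 = -3$)
$y^{2}{\left(h,d \right)} = \left(-15\right)^{2} = 225$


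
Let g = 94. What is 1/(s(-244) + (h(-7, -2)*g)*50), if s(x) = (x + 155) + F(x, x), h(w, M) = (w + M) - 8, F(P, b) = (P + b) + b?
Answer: -1/80721 ≈ -1.2388e-5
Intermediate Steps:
F(P, b) = P + 2*b
h(w, M) = -8 + M + w (h(w, M) = (M + w) - 8 = -8 + M + w)
s(x) = 155 + 4*x (s(x) = (x + 155) + (x + 2*x) = (155 + x) + 3*x = 155 + 4*x)
1/(s(-244) + (h(-7, -2)*g)*50) = 1/((155 + 4*(-244)) + ((-8 - 2 - 7)*94)*50) = 1/((155 - 976) - 17*94*50) = 1/(-821 - 1598*50) = 1/(-821 - 79900) = 1/(-80721) = -1/80721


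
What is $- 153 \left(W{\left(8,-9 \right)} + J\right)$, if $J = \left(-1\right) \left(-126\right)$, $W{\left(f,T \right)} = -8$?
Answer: $-18054$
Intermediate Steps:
$J = 126$
$- 153 \left(W{\left(8,-9 \right)} + J\right) = - 153 \left(-8 + 126\right) = \left(-153\right) 118 = -18054$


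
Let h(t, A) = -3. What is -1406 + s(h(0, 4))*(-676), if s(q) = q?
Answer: 622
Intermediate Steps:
-1406 + s(h(0, 4))*(-676) = -1406 - 3*(-676) = -1406 + 2028 = 622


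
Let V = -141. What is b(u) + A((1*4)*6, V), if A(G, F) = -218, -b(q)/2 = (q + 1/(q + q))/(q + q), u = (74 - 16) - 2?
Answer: -1373569/6272 ≈ -219.00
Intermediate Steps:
u = 56 (u = 58 - 2 = 56)
b(q) = -(q + 1/(2*q))/q (b(q) = -2*(q + 1/(q + q))/(q + q) = -2*(q + 1/(2*q))/(2*q) = -2*(q + 1/(2*q))*1/(2*q) = -(q + 1/(2*q))/q)
b(u) + A((1*4)*6, V) = (-1 - 1/2/56**2) - 218 = (-1 - 1/2*1/3136) - 218 = (-1 - 1/6272) - 218 = -6273/6272 - 218 = -1373569/6272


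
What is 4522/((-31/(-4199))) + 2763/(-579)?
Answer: 3664631903/5983 ≈ 6.1251e+5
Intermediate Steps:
4522/((-31/(-4199))) + 2763/(-579) = 4522/((-31*(-1/4199))) + 2763*(-1/579) = 4522/(31/4199) - 921/193 = 4522*(4199/31) - 921/193 = 18987878/31 - 921/193 = 3664631903/5983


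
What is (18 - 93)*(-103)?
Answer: 7725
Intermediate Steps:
(18 - 93)*(-103) = -75*(-103) = 7725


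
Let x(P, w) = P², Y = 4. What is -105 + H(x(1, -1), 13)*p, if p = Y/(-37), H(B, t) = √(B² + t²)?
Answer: -105 - 4*√170/37 ≈ -106.41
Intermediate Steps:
p = -4/37 (p = 4/(-37) = 4*(-1/37) = -4/37 ≈ -0.10811)
-105 + H(x(1, -1), 13)*p = -105 + √((1²)² + 13²)*(-4/37) = -105 + √(1² + 169)*(-4/37) = -105 + √(1 + 169)*(-4/37) = -105 + √170*(-4/37) = -105 - 4*√170/37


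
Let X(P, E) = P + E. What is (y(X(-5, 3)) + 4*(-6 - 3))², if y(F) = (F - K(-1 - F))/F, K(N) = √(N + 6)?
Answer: (70 - √7)²/4 ≈ 1134.1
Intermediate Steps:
K(N) = √(6 + N)
X(P, E) = E + P
y(F) = (F - √(5 - F))/F (y(F) = (F - √(6 + (-1 - F)))/F = (F - √(5 - F))/F)
(y(X(-5, 3)) + 4*(-6 - 3))² = (((3 - 5) - √(5 - (3 - 5)))/(3 - 5) + 4*(-6 - 3))² = ((-2 - √(5 - 1*(-2)))/(-2) + 4*(-9))² = (-(-2 - √(5 + 2))/2 - 36)² = (-(-2 - √7)/2 - 36)² = ((1 + √7/2) - 36)² = (-35 + √7/2)²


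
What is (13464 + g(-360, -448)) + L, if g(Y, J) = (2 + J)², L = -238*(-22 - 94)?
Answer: 239988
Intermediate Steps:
L = 27608 (L = -238*(-116) = 27608)
(13464 + g(-360, -448)) + L = (13464 + (2 - 448)²) + 27608 = (13464 + (-446)²) + 27608 = (13464 + 198916) + 27608 = 212380 + 27608 = 239988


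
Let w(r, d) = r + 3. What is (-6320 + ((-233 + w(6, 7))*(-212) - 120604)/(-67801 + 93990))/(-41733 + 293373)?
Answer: -41396899/1647549990 ≈ -0.025126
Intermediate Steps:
w(r, d) = 3 + r
(-6320 + ((-233 + w(6, 7))*(-212) - 120604)/(-67801 + 93990))/(-41733 + 293373) = (-6320 + ((-233 + (3 + 6))*(-212) - 120604)/(-67801 + 93990))/(-41733 + 293373) = (-6320 + ((-233 + 9)*(-212) - 120604)/26189)/251640 = (-6320 + (-224*(-212) - 120604)*(1/26189))*(1/251640) = (-6320 + (47488 - 120604)*(1/26189))*(1/251640) = (-6320 - 73116*1/26189)*(1/251640) = (-6320 - 73116/26189)*(1/251640) = -165587596/26189*1/251640 = -41396899/1647549990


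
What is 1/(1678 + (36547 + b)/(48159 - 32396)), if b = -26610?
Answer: 15763/26460251 ≈ 0.00059572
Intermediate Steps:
1/(1678 + (36547 + b)/(48159 - 32396)) = 1/(1678 + (36547 - 26610)/(48159 - 32396)) = 1/(1678 + 9937/15763) = 1/(26460251/15763) = 15763/26460251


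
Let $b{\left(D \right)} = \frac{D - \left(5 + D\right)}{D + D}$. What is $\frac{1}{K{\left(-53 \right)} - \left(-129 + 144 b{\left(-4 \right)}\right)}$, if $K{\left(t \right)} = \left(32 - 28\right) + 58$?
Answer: $\frac{1}{101} \approx 0.009901$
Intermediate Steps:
$b{\left(D \right)} = - \frac{5}{2 D}$
$K{\left(t \right)} = 62$ ($K{\left(t \right)} = 4 + 58 = 62$)
$\frac{1}{K{\left(-53 \right)} - \left(-129 + 144 b{\left(-4 \right)}\right)} = \frac{1}{62 + \left(129 - 144 \left(- \frac{5}{2 \left(-4\right)}\right)\right)} = \frac{1}{62 + \left(129 - 144 \left(\left(- \frac{5}{2}\right) \left(- \frac{1}{4}\right)\right)\right)} = \frac{1}{62 + \left(129 - 90\right)} = \frac{1}{62 + 39} = \frac{1}{101}$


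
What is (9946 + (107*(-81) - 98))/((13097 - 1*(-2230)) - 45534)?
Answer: -1181/30207 ≈ -0.039097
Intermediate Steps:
(9946 + (107*(-81) - 98))/((13097 - 1*(-2230)) - 45534) = (9946 + (-8667 - 98))/((13097 + 2230) - 45534) = (9946 - 8765)/(15327 - 45534) = 1181/(-30207) = 1181*(-1/30207) = -1181/30207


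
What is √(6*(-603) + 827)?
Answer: I*√2791 ≈ 52.83*I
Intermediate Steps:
√(6*(-603) + 827) = √(-3618 + 827) = √(-2791) = I*√2791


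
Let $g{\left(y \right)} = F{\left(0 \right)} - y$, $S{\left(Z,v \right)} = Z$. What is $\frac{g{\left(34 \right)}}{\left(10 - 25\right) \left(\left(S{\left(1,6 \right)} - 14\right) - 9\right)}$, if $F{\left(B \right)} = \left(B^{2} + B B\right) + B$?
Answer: $- \frac{17}{165} \approx -0.10303$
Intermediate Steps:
$F{\left(B \right)} = B + 2 B^{2}$ ($F{\left(B \right)} = \left(B^{2} + B^{2}\right) + B = 2 B^{2} + B = B + 2 B^{2}$)
$g{\left(y \right)} = - y$ ($g{\left(y \right)} = 0 \left(1 + 2 \cdot 0\right) - y = 0 \left(1 + 0\right) - y = 0 \cdot 1 - y = 0 - y = - y$)
$\frac{g{\left(34 \right)}}{\left(10 - 25\right) \left(\left(S{\left(1,6 \right)} - 14\right) - 9\right)} = \frac{\left(-1\right) 34}{\left(10 - 25\right) \left(\left(1 - 14\right) - 9\right)} = - \frac{34}{\left(-15\right) \left(-13 - 9\right)} = - \frac{34}{\left(-15\right) \left(-22\right)} = - \frac{34}{330} = \left(-34\right) \frac{1}{330} = - \frac{17}{165}$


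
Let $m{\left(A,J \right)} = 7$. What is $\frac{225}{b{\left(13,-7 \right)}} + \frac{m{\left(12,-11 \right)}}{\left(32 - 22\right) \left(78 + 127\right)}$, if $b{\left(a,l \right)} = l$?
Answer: $- \frac{461201}{14350} \approx -32.139$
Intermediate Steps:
$\frac{225}{b{\left(13,-7 \right)}} + \frac{m{\left(12,-11 \right)}}{\left(32 - 22\right) \left(78 + 127\right)} = \frac{225}{-7} + \frac{7}{\left(32 - 22\right) \left(78 + 127\right)} = 225 \left(- \frac{1}{7}\right) + \frac{7}{10 \cdot 205} = - \frac{225}{7} + \frac{7}{2050} = - \frac{461201}{14350}$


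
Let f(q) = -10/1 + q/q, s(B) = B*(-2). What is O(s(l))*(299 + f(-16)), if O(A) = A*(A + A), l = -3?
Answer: 20880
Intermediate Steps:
s(B) = -2*B
O(A) = 2*A**2 (O(A) = A*(2*A) = 2*A**2)
f(q) = -9 (f(q) = -10*1 + 1 = -10 + 1 = -9)
O(s(l))*(299 + f(-16)) = (2*(-2*(-3))**2)*(299 - 9) = (2*6**2)*290 = (2*36)*290 = 72*290 = 20880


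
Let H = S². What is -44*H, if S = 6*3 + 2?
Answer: -17600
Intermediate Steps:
S = 20 (S = 18 + 2 = 20)
H = 400 (H = 20² = 400)
-44*H = -44*400 = -17600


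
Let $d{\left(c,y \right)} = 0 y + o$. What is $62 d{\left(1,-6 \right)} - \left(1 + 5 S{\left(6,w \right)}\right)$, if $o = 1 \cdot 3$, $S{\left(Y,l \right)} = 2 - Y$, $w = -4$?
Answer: $205$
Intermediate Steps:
$o = 3$
$d{\left(c,y \right)} = 3$ ($d{\left(c,y \right)} = 0 y + 3 = 0 + 3 = 3$)
$62 d{\left(1,-6 \right)} - \left(1 + 5 S{\left(6,w \right)}\right) = 62 \cdot 3 - \left(1 + 5 \left(2 - 6\right)\right) = 186 - \left(1 + 5 \left(2 - 6\right)\right) = 186 - -19 = 186 + \left(-1 + 20\right) = 186 + 19 = 205$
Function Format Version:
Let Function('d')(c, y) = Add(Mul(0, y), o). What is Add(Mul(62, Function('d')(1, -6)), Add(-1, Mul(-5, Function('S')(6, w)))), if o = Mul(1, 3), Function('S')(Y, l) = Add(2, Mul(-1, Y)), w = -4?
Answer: 205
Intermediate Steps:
o = 3
Function('d')(c, y) = 3 (Function('d')(c, y) = Add(Mul(0, y), 3) = Add(0, 3) = 3)
Add(Mul(62, Function('d')(1, -6)), Add(-1, Mul(-5, Function('S')(6, w)))) = Add(Mul(62, 3), Add(-1, Mul(-5, Add(2, Mul(-1, 6))))) = Add(186, Add(-1, Mul(-5, Add(2, -6)))) = Add(186, Add(-1, Mul(-5, -4))) = Add(186, Add(-1, 20)) = Add(186, 19) = 205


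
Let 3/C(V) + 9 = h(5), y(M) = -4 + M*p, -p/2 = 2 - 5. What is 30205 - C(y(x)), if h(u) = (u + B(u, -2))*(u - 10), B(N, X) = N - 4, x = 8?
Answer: 392666/13 ≈ 30205.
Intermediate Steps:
p = 6 (p = -2*(2 - 5) = -2*(-3) = 6)
B(N, X) = -4 + N
y(M) = -4 + 6*M (y(M) = -4 + M*6 = -4 + 6*M)
h(u) = (-10 + u)*(-4 + 2*u) (h(u) = (u + (-4 + u))*(u - 10) = (-4 + 2*u)*(-10 + u) = (-10 + u)*(-4 + 2*u))
C(V) = -1/13 (C(V) = 3/(-9 + (40 - 24*5 + 2*5**2)) = 3/(-9 + (40 - 120 + 2*25)) = 3/(-9 + (40 - 120 + 50)) = 3/(-9 - 30) = 3/(-39) = 3*(-1/39) = -1/13)
30205 - C(y(x)) = 30205 - 1*(-1/13) = 30205 + 1/13 = 392666/13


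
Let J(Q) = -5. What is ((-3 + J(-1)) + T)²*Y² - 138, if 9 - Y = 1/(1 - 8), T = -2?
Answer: 402838/49 ≈ 8221.2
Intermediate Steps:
Y = 64/7 (Y = 9 - 1/(1 - 8) = 9 - 1/(-7) = 9 - 1*(-⅐) = 9 + ⅐ = 64/7 ≈ 9.1429)
((-3 + J(-1)) + T)²*Y² - 138 = ((-3 - 5) - 2)²*(64/7)² - 138 = (-8 - 2)²*(4096/49) - 138 = (-10)²*(4096/49) - 138 = 100*(4096/49) - 138 = 409600/49 - 138 = 402838/49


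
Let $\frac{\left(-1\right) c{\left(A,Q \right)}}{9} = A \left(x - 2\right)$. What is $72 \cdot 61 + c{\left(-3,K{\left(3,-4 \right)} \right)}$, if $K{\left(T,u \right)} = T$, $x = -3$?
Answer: $4257$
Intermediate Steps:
$c{\left(A,Q \right)} = 45 A$ ($c{\left(A,Q \right)} = - 9 A \left(-3 - 2\right) = - 9 A \left(-5\right) = - 9 \left(- 5 A\right) = 45 A$)
$72 \cdot 61 + c{\left(-3,K{\left(3,-4 \right)} \right)} = 72 \cdot 61 + 45 \left(-3\right) = 4392 - 135 = 4257$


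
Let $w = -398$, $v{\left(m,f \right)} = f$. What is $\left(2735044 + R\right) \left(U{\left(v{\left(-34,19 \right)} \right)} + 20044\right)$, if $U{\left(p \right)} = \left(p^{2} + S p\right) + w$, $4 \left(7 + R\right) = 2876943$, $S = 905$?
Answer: $\frac{257011709691}{2} \approx 1.2851 \cdot 10^{11}$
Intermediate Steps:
$R = \frac{2876915}{4}$ ($R = -7 + \frac{1}{4} \cdot 2876943 = -7 + \frac{2876943}{4} = \frac{2876915}{4} \approx 7.1923 \cdot 10^{5}$)
$U{\left(p \right)} = -398 + p^{2} + 905 p$ ($U{\left(p \right)} = \left(p^{2} + 905 p\right) - 398 = -398 + p^{2} + 905 p$)
$\left(2735044 + R\right) \left(U{\left(v{\left(-34,19 \right)} \right)} + 20044\right) = \left(2735044 + \frac{2876915}{4}\right) \left(\left(-398 + 19^{2} + 905 \cdot 19\right) + 20044\right) = \frac{13817091 \left(\left(-398 + 361 + 17195\right) + 20044\right)}{4} = \frac{13817091 \left(17158 + 20044\right)}{4} = \frac{13817091}{4} \cdot 37202 = \frac{257011709691}{2}$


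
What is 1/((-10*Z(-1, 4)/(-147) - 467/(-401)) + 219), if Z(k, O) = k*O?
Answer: 58947/12962002 ≈ 0.0045477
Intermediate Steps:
Z(k, O) = O*k
1/((-10*Z(-1, 4)/(-147) - 467/(-401)) + 219) = 1/((-40*(-1)/(-147) - 467/(-401)) + 219) = 1/((-10*(-4)*(-1/147) - 467*(-1/401)) + 219) = 1/((40*(-1/147) + 467/401) + 219) = 1/((-40/147 + 467/401) + 219) = 1/(52609/58947 + 219) = 1/(12962002/58947) = 58947/12962002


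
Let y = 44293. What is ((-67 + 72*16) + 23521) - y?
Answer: -19687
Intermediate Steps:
((-67 + 72*16) + 23521) - y = ((-67 + 72*16) + 23521) - 1*44293 = ((-67 + 1152) + 23521) - 44293 = (1085 + 23521) - 44293 = 24606 - 44293 = -19687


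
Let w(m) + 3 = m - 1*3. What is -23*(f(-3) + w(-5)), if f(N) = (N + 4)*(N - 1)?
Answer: 345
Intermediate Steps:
f(N) = (-1 + N)*(4 + N) (f(N) = (4 + N)*(-1 + N) = (-1 + N)*(4 + N))
w(m) = -6 + m (w(m) = -3 + (m - 1*3) = -3 + (m - 3) = -3 + (-3 + m) = -6 + m)
-23*(f(-3) + w(-5)) = -23*((-4 + (-3)**2 + 3*(-3)) + (-6 - 5)) = -23*((-4 + 9 - 9) - 11) = -23*(-4 - 11) = -23*(-15) = 345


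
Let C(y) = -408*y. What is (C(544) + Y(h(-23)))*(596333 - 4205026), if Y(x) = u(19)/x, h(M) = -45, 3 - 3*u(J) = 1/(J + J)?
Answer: 4108907913197989/5130 ≈ 8.0096e+11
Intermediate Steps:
u(J) = 1 - 1/(6*J) (u(J) = 1 - 1/(3*(J + J)) = 1 - 1/(2*J)/3 = 1 - 1/(6*J))
Y(x) = 113/(114*x) (Y(x) = ((-⅙ + 19)/19)/x = ((1/19)*(113/6))/x = 113/(114*x))
(C(544) + Y(h(-23)))*(596333 - 4205026) = (-408*544 + (113/114)/(-45))*(596333 - 4205026) = (-221952 + (113/114)*(-1/45))*(-3608693) = (-221952 - 113/5130)*(-3608693) = -1138613873/5130*(-3608693) = 4108907913197989/5130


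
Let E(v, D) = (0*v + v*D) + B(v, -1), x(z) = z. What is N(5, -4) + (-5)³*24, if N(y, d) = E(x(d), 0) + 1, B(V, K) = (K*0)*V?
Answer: -2999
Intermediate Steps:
B(V, K) = 0 (B(V, K) = 0*V = 0)
E(v, D) = D*v (E(v, D) = (0*v + v*D) + 0 = (0 + D*v) + 0 = D*v + 0 = D*v)
N(y, d) = 1 (N(y, d) = 0*d + 1 = 0 + 1 = 1)
N(5, -4) + (-5)³*24 = 1 + (-5)³*24 = 1 - 125*24 = 1 - 3000 = -2999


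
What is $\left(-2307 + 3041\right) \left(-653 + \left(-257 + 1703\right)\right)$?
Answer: $582062$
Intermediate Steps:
$\left(-2307 + 3041\right) \left(-653 + \left(-257 + 1703\right)\right) = 734 \left(-653 + 1446\right) = 734 \cdot 793 = 582062$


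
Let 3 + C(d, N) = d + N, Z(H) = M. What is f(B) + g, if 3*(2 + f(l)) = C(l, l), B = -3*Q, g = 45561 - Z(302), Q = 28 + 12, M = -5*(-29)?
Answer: 45333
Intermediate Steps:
M = 145
Z(H) = 145
Q = 40
C(d, N) = -3 + N + d (C(d, N) = -3 + (d + N) = -3 + (N + d) = -3 + N + d)
g = 45416 (g = 45561 - 1*145 = 45561 - 145 = 45416)
B = -120 (B = -3*40 = -120)
f(l) = -3 + 2*l/3 (f(l) = -2 + (-3 + l + l)/3 = -2 + (-3 + 2*l)/3 = -2 + (-1 + 2*l/3) = -3 + 2*l/3)
f(B) + g = (-3 + (⅔)*(-120)) + 45416 = (-3 - 80) + 45416 = -83 + 45416 = 45333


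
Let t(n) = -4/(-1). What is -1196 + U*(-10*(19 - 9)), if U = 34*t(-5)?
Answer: -14796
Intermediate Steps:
t(n) = 4 (t(n) = -4*(-1) = 4)
U = 136 (U = 34*4 = 136)
-1196 + U*(-10*(19 - 9)) = -1196 + 136*(-10*(19 - 9)) = -1196 + 136*(-10*10) = -1196 + 136*(-100) = -1196 - 13600 = -14796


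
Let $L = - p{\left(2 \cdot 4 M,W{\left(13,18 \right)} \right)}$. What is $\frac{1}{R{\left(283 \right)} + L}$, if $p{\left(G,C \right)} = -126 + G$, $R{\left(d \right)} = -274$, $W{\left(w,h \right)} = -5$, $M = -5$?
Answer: $- \frac{1}{108} \approx -0.0092593$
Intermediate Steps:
$L = 166$ ($L = - (-126 + 2 \cdot 4 \left(-5\right)) = - (-126 + 8 \left(-5\right)) = - (-126 - 40) = \left(-1\right) \left(-166\right) = 166$)
$\frac{1}{R{\left(283 \right)} + L} = \frac{1}{-274 + 166} = \frac{1}{-108} = - \frac{1}{108}$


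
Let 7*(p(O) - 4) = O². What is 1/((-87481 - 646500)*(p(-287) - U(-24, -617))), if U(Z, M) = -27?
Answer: -1/8659507838 ≈ -1.1548e-10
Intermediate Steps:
p(O) = 4 + O²/7
1/((-87481 - 646500)*(p(-287) - U(-24, -617))) = 1/((-87481 - 646500)*((4 + (⅐)*(-287)²) - 1*(-27))) = 1/((-733981)*((4 + (⅐)*82369) + 27)) = -1/(733981*((4 + 11767) + 27)) = -1/(733981*(11771 + 27)) = -1/733981/11798 = -1/733981*1/11798 = -1/8659507838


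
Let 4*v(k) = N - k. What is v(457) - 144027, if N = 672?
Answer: -575893/4 ≈ -1.4397e+5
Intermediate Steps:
v(k) = 168 - k/4 (v(k) = (672 - k)/4 = 168 - k/4)
v(457) - 144027 = (168 - 1/4*457) - 144027 = (168 - 457/4) - 144027 = 215/4 - 144027 = -575893/4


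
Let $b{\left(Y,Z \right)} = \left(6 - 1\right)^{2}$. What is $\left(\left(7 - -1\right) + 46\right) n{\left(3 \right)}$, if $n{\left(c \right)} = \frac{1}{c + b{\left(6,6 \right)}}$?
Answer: $\frac{27}{14} \approx 1.9286$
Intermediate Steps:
$b{\left(Y,Z \right)} = 25$ ($b{\left(Y,Z \right)} = 5^{2} = 25$)
$n{\left(c \right)} = \frac{1}{25 + c}$ ($n{\left(c \right)} = \frac{1}{c + 25} = \frac{1}{25 + c}$)
$\left(\left(7 - -1\right) + 46\right) n{\left(3 \right)} = \frac{\left(7 - -1\right) + 46}{25 + 3} = \frac{\left(7 + 1\right) + 46}{28} = \left(8 + 46\right) \frac{1}{28} = 54 \cdot \frac{1}{28} = \frac{27}{14}$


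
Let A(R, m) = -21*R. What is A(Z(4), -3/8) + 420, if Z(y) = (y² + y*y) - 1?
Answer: -231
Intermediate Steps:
Z(y) = -1 + 2*y² (Z(y) = (y² + y²) - 1 = 2*y² - 1 = -1 + 2*y²)
A(Z(4), -3/8) + 420 = -21*(-1 + 2*4²) + 420 = -21*(-1 + 2*16) + 420 = -21*(-1 + 32) + 420 = -21*31 + 420 = -651 + 420 = -231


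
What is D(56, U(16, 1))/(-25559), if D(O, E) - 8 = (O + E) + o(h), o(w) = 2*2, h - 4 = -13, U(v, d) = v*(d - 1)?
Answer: -68/25559 ≈ -0.0026605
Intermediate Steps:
U(v, d) = v*(-1 + d)
h = -9 (h = 4 - 13 = -9)
o(w) = 4
D(O, E) = 12 + E + O (D(O, E) = 8 + ((O + E) + 4) = 8 + ((E + O) + 4) = 8 + (4 + E + O) = 12 + E + O)
D(56, U(16, 1))/(-25559) = (12 + 16*(-1 + 1) + 56)/(-25559) = (12 + 16*0 + 56)*(-1/25559) = (12 + 0 + 56)*(-1/25559) = 68*(-1/25559) = -68/25559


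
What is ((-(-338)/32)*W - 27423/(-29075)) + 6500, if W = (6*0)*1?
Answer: 189014923/29075 ≈ 6500.9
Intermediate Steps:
W = 0 (W = 0*1 = 0)
((-(-338)/32)*W - 27423/(-29075)) + 6500 = (-(-338)/32*0 - 27423/(-29075)) + 6500 = (-(-338)/32*0 - 27423*(-1/29075)) + 6500 = (-13*(-13/16)*0 + 27423/29075) + 6500 = ((169/16)*0 + 27423/29075) + 6500 = (0 + 27423/29075) + 6500 = 27423/29075 + 6500 = 189014923/29075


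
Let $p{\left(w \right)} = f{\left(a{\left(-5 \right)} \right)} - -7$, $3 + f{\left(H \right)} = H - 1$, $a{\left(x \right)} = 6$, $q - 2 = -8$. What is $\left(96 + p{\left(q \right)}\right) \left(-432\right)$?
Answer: $-45360$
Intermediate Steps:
$q = -6$ ($q = 2 - 8 = -6$)
$f{\left(H \right)} = -4 + H$ ($f{\left(H \right)} = -3 + \left(H - 1\right) = -3 + \left(-1 + H\right) = -4 + H$)
$p{\left(w \right)} = 9$ ($p{\left(w \right)} = \left(-4 + 6\right) - -7 = 2 + 7 = 9$)
$\left(96 + p{\left(q \right)}\right) \left(-432\right) = \left(96 + 9\right) \left(-432\right) = 105 \left(-432\right) = -45360$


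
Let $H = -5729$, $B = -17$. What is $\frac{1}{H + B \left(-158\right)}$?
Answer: $- \frac{1}{3043} \approx -0.00032862$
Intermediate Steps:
$\frac{1}{H + B \left(-158\right)} = \frac{1}{-5729 - -2686} = \frac{1}{-5729 + 2686} = \frac{1}{-3043} = - \frac{1}{3043}$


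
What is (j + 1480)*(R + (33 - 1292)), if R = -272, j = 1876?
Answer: -5138036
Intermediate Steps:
(j + 1480)*(R + (33 - 1292)) = (1876 + 1480)*(-272 + (33 - 1292)) = 3356*(-272 - 1259) = 3356*(-1531) = -5138036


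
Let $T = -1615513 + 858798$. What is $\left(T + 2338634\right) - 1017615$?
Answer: $564304$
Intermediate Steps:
$T = -756715$
$\left(T + 2338634\right) - 1017615 = \left(-756715 + 2338634\right) - 1017615 = 1581919 - 1017615 = 564304$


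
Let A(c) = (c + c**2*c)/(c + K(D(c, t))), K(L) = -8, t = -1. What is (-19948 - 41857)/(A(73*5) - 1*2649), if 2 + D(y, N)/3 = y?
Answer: -22064385/47681797 ≈ -0.46274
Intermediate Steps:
D(y, N) = -6 + 3*y
A(c) = (c + c**3)/(-8 + c) (A(c) = (c + c**2*c)/(c - 8) = (c + c**3)/(-8 + c))
(-19948 - 41857)/(A(73*5) - 1*2649) = (-19948 - 41857)/((73*5 + (73*5)**3)/(-8 + 73*5) - 1*2649) = -61805/((365 + 365**3)/(-8 + 365) - 2649) = -61805/((365 + 48627125)/357 - 2649) = -61805/((1/357)*48627490 - 2649) = -61805/(48627490/357 - 2649) = -61805/47681797/357 = -61805*357/47681797 = -22064385/47681797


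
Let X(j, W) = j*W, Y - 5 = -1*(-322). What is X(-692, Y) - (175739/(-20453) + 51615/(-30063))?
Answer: -46376945465308/204959513 ≈ -2.2627e+5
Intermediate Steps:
Y = 327 (Y = 5 - 1*(-322) = 5 + 322 = 327)
X(j, W) = W*j
X(-692, Y) - (175739/(-20453) + 51615/(-30063)) = 327*(-692) - (175739/(-20453) + 51615/(-30063)) = -226284 - (175739*(-1/20453) + 51615*(-1/30063)) = -226284 - (-175739/20453 - 17205/10021) = -226284 - 1*(-2112974384/204959513) = -226284 + 2112974384/204959513 = -46376945465308/204959513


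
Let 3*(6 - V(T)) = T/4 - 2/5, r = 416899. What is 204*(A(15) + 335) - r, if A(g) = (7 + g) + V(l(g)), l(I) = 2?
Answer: -1714269/5 ≈ -3.4285e+5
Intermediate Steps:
V(T) = 92/15 - T/12 (V(T) = 6 - (T/4 - 2/5)/3 = 6 - (-2/5 + T/4)/3 = 6 + (2/15 - T/12) = 92/15 - T/12)
A(g) = 389/30 + g (A(g) = (7 + g) + (92/15 - 1/12*2) = (7 + g) + (92/15 - 1/6) = (7 + g) + 179/30 = 389/30 + g)
204*(A(15) + 335) - r = 204*((389/30 + 15) + 335) - 1*416899 = 204*(839/30 + 335) - 416899 = 204*(10889/30) - 416899 = 370226/5 - 416899 = -1714269/5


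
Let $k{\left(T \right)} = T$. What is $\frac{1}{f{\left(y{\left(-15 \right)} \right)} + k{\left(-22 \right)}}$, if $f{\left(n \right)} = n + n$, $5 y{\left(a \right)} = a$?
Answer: $- \frac{1}{28} \approx -0.035714$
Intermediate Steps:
$y{\left(a \right)} = \frac{a}{5}$
$f{\left(n \right)} = 2 n$
$\frac{1}{f{\left(y{\left(-15 \right)} \right)} + k{\left(-22 \right)}} = \frac{1}{2 \cdot \frac{1}{5} \left(-15\right) - 22} = \frac{1}{2 \left(-3\right) - 22} = \frac{1}{-6 - 22} = \frac{1}{-28} = - \frac{1}{28}$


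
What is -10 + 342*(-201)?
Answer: -68752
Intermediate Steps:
-10 + 342*(-201) = -10 - 68742 = -68752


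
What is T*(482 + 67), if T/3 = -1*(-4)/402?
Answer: 1098/67 ≈ 16.388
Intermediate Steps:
T = 2/67 (T = 3*(-1*(-4)/402) = 3*(4*(1/402)) = 3*(2/201) = 2/67 ≈ 0.029851)
T*(482 + 67) = 2*(482 + 67)/67 = (2/67)*549 = 1098/67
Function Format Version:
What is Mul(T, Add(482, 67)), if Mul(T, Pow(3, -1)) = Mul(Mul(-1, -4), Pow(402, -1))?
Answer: Rational(1098, 67) ≈ 16.388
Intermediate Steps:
T = Rational(2, 67) (T = Mul(3, Mul(Mul(-1, -4), Pow(402, -1))) = Mul(3, Mul(4, Rational(1, 402))) = Mul(3, Rational(2, 201)) = Rational(2, 67) ≈ 0.029851)
Mul(T, Add(482, 67)) = Mul(Rational(2, 67), Add(482, 67)) = Mul(Rational(2, 67), 549) = Rational(1098, 67)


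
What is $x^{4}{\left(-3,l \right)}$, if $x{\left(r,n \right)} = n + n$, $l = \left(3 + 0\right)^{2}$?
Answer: $104976$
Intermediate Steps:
$l = 9$ ($l = 3^{2} = 9$)
$x{\left(r,n \right)} = 2 n$
$x^{4}{\left(-3,l \right)} = \left(2 \cdot 9\right)^{4} = 18^{4} = 104976$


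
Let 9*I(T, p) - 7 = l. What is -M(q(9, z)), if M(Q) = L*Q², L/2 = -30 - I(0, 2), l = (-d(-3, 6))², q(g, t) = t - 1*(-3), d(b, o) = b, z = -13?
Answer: 57200/9 ≈ 6355.6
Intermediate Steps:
q(g, t) = 3 + t (q(g, t) = t + 3 = 3 + t)
l = 9 (l = (-1*(-3))² = 3² = 9)
I(T, p) = 16/9 (I(T, p) = 7/9 + (⅑)*9 = 7/9 + 1 = 16/9)
L = -572/9 (L = 2*(-30 - 1*16/9) = 2*(-30 - 16/9) = 2*(-286/9) = -572/9 ≈ -63.556)
M(Q) = -572*Q²/9
-M(q(9, z)) = -(-572)*(3 - 13)²/9 = -(-572)*(-10)²/9 = -(-572)*100/9 = -1*(-57200/9) = 57200/9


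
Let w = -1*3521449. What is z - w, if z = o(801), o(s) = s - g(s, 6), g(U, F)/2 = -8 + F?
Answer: 3522254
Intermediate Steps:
g(U, F) = -16 + 2*F (g(U, F) = 2*(-8 + F) = -16 + 2*F)
o(s) = 4 + s (o(s) = s - (-16 + 2*6) = s - (-16 + 12) = s - 1*(-4) = s + 4 = 4 + s)
z = 805 (z = 4 + 801 = 805)
w = -3521449
z - w = 805 - 1*(-3521449) = 805 + 3521449 = 3522254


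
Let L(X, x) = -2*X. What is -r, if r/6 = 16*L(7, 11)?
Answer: 1344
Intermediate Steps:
r = -1344 (r = 6*(16*(-2*7)) = 6*(16*(-14)) = 6*(-224) = -1344)
-r = -1*(-1344) = 1344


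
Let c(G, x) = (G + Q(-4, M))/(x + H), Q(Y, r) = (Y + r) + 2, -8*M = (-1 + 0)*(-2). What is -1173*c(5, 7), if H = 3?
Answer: -12903/40 ≈ -322.58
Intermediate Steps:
M = -1/4 (M = -(-1 + 0)*(-2)/8 = -(-1)*(-2)/8 = -1/8*2 = -1/4 ≈ -0.25000)
Q(Y, r) = 2 + Y + r
c(G, x) = (-9/4 + G)/(3 + x) (c(G, x) = (G + (2 - 4 - 1/4))/(x + 3) = (G - 9/4)/(3 + x) = (-9/4 + G)/(3 + x))
-1173*c(5, 7) = -1173*(-9/4 + 5)/(3 + 7) = -1173*11/(10*4) = -1173*11/40 = -12903/40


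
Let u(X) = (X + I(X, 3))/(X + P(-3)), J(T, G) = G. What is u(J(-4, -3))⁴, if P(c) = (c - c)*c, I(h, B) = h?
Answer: 16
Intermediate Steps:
P(c) = 0 (P(c) = 0*c = 0)
u(X) = 2 (u(X) = (X + X)/(X + 0) = (2*X)/X = 2)
u(J(-4, -3))⁴ = 2⁴ = 16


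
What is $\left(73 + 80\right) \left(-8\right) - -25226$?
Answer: $24002$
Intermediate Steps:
$\left(73 + 80\right) \left(-8\right) - -25226 = 153 \left(-8\right) + 25226 = -1224 + 25226 = 24002$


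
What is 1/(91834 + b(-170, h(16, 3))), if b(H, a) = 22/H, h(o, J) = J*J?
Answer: 85/7805879 ≈ 1.0889e-5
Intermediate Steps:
h(o, J) = J²
1/(91834 + b(-170, h(16, 3))) = 1/(91834 + 22/(-170)) = 1/(91834 + 22*(-1/170)) = 1/(91834 - 11/85) = 1/(7805879/85) = 85/7805879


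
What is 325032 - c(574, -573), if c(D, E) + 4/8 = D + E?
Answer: 650063/2 ≈ 3.2503e+5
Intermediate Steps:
c(D, E) = -1/2 + D + E (c(D, E) = -1/2 + (D + E) = -1/2 + D + E)
325032 - c(574, -573) = 325032 - (-1/2 + 574 - 573) = 325032 - 1*1/2 = 325032 - 1/2 = 650063/2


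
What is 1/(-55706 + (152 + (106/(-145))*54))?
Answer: -145/8061054 ≈ -1.7988e-5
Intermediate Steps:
1/(-55706 + (152 + (106/(-145))*54)) = 1/(-55706 + (152 + (106*(-1/145))*54)) = 1/(-55706 + (152 - 106/145*54)) = 1/(-55706 + (152 - 5724/145)) = 1/(-55706 + 16316/145) = 1/(-8061054/145) = -145/8061054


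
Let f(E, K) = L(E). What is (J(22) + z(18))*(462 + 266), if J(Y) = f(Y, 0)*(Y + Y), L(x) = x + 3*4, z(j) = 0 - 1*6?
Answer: 1084720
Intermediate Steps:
z(j) = -6 (z(j) = 0 - 6 = -6)
L(x) = 12 + x (L(x) = x + 12 = 12 + x)
f(E, K) = 12 + E
J(Y) = 2*Y*(12 + Y) (J(Y) = (12 + Y)*(Y + Y) = (12 + Y)*(2*Y) = 2*Y*(12 + Y))
(J(22) + z(18))*(462 + 266) = (2*22*(12 + 22) - 6)*(462 + 266) = (2*22*34 - 6)*728 = (1496 - 6)*728 = 1490*728 = 1084720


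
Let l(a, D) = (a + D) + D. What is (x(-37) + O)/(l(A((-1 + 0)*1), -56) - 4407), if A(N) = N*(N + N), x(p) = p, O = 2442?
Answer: -2405/4517 ≈ -0.53243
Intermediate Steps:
A(N) = 2*N**2 (A(N) = N*(2*N) = 2*N**2)
l(a, D) = a + 2*D (l(a, D) = (D + a) + D = a + 2*D)
(x(-37) + O)/(l(A((-1 + 0)*1), -56) - 4407) = (-37 + 2442)/((2*((-1 + 0)*1)**2 + 2*(-56)) - 4407) = 2405/((2*(-1*1)**2 - 112) - 4407) = 2405/((2*(-1)**2 - 112) - 4407) = 2405/((2*1 - 112) - 4407) = 2405/((2 - 112) - 4407) = 2405/(-110 - 4407) = 2405/(-4517) = 2405*(-1/4517) = -2405/4517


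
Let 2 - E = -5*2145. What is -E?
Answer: -10727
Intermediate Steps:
E = 10727 (E = 2 - (-5)*2145 = 2 - 1*(-10725) = 2 + 10725 = 10727)
-E = -1*10727 = -10727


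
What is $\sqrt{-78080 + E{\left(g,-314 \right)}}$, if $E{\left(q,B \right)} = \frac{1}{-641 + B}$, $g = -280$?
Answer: $\frac{i \sqrt{71210912955}}{955} \approx 279.43 i$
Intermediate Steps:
$\sqrt{-78080 + E{\left(g,-314 \right)}} = \sqrt{-78080 + \frac{1}{-641 - 314}} = \sqrt{-78080 + \frac{1}{-955}} = \sqrt{-78080 - \frac{1}{955}} = \sqrt{- \frac{74566401}{955}} = \frac{i \sqrt{71210912955}}{955}$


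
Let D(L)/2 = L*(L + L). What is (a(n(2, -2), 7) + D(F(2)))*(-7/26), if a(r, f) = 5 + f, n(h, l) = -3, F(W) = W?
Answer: -98/13 ≈ -7.5385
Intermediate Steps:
D(L) = 4*L² (D(L) = 2*(L*(L + L)) = 2*(L*(2*L)) = 2*(2*L²) = 4*L²)
(a(n(2, -2), 7) + D(F(2)))*(-7/26) = ((5 + 7) + 4*2²)*(-7/26) = (12 + 4*4)*(-7*1/26) = (12 + 16)*(-7/26) = 28*(-7/26) = -98/13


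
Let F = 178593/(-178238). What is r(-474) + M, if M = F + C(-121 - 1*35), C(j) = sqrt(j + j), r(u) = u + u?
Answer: -169148217/178238 + 2*I*sqrt(78) ≈ -949.0 + 17.664*I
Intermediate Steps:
r(u) = 2*u
F = -178593/178238 (F = 178593*(-1/178238) = -178593/178238 ≈ -1.0020)
C(j) = sqrt(2)*sqrt(j) (C(j) = sqrt(2*j) = sqrt(2)*sqrt(j))
M = -178593/178238 + 2*I*sqrt(78) (M = -178593/178238 + sqrt(2)*sqrt(-121 - 1*35) = -178593/178238 + sqrt(2)*sqrt(-121 - 35) = -178593/178238 + sqrt(2)*sqrt(-156) = -178593/178238 + sqrt(2)*(2*I*sqrt(39)) = -178593/178238 + 2*I*sqrt(78) ≈ -1.002 + 17.664*I)
r(-474) + M = 2*(-474) + (-178593/178238 + 2*I*sqrt(78)) = -948 + (-178593/178238 + 2*I*sqrt(78)) = -169148217/178238 + 2*I*sqrt(78)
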